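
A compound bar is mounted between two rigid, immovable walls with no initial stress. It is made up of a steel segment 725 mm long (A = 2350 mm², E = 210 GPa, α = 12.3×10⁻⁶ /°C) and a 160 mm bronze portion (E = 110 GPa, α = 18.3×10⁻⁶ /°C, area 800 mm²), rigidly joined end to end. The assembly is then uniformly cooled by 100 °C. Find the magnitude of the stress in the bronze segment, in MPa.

Free thermal contraction of the whole bar: Σ αᵢΔT Lᵢ = 12.3×10⁻⁶×100×725 + 18.3×10⁻⁶×100×160 = 1.185 mm.
The walls prevent any net length change, so an axial force P (same in every segment) develops. Compatibility: P · Σ Lᵢ/(AᵢEᵢ) = δ_free.
The series flexibility is Σ Lᵢ/(AᵢEᵢ) = 725/(2350×210×10³) + 160/(800×110×10³) = 3.287×10⁻⁶ mm/N.
So P = 1.185 / 3.287×10⁻⁶ = 360.3 kN, tensile.
σ_{bronze} = P / A = 360300 / 800 = 450.4 MPa.

σ ≈ 450 MPa (tensile)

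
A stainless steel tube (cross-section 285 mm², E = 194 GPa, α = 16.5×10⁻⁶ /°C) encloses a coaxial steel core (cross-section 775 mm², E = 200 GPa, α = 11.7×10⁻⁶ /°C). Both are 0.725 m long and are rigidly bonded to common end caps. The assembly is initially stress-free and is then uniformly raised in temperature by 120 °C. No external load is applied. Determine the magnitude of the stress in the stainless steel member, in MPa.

σ ≈ 82.4 MPa (compressive)

Both members must finish at the same length. With the larger α, the stainless steel tends to over-expand; the plates restrain it, putting the stainless steel in compression and the steel in tension. With no external load the two internal forces are equal and opposite, magnitude P.
Compatibility of the two members (thermal + elastic change equal): (α₁ − α₂)ΔT = P·[1/(A₁E₁) + 1/(A₂E₂)].
|α₁ − α₂|·ΔT = 4.8×10⁻⁶ × 120 = 0.000576.
1/(A₁E₁) + 1/(A₂E₂) = 1/(285×194×10³) + 1/(775×200×10³) = 2.454×10⁻⁸ N⁻¹.
P = 0.000576 / 2.454×10⁻⁸ = 23470 N = 23.47 kN.
σ_{stainless steel} = P/A₁ = 23470/285 = 82.36 MPa, compressive.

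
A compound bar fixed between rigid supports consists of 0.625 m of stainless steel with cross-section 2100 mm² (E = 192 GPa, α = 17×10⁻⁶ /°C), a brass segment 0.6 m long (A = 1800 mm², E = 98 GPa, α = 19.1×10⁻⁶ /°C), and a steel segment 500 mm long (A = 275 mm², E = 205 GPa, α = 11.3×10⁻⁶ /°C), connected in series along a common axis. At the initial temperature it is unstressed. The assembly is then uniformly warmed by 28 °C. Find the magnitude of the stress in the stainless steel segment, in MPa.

Free thermal expansion of the whole bar: Σ αᵢΔT Lᵢ = 17×10⁻⁶×28×625 + 19.1×10⁻⁶×28×600 + 11.3×10⁻⁶×28×500 = 0.7766 mm.
The rigid supports impose zero overall length change; the single axial force P common to all segments must satisfy P Σ Lᵢ/(AᵢEᵢ) = δ_free.
The series flexibility is Σ Lᵢ/(AᵢEᵢ) = 625/(2100×192×10³) + 600/(1800×98×10³) + 500/(275×205×10³) = 1.382×10⁻⁵ mm/N.
Hence P = δ_free / Σ(L/AE) = 0.7766/1.382×10⁻⁵ = 56.19 kN (compressive).
σ_{stainless steel} = P / A = 56190 / 2100 = 26.76 MPa.

σ ≈ 26.8 MPa (compressive)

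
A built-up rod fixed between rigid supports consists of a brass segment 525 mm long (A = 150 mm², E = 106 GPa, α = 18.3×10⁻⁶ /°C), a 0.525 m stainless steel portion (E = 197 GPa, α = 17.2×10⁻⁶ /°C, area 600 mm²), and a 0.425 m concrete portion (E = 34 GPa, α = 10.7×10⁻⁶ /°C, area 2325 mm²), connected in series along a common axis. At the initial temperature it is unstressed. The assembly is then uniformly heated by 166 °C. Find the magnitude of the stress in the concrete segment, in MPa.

σ ≈ 38.6 MPa (compressive)

With the walls removed the bar would change length by δ_free = Σ αᵢΔT Lᵢ = 18.3×10⁻⁶×166×525 + 17.2×10⁻⁶×166×525 + 10.7×10⁻⁶×166×425 = 3.849 mm.
The walls prevent any net length change, so an axial force P (same in every segment) develops. Compatibility: P · Σ Lᵢ/(AᵢEᵢ) = δ_free.
Σ Lᵢ/(AᵢEᵢ) = 525/(150×106×10³) + 525/(600×197×10³) + 425/(2325×34×10³) = 4.284×10⁻⁵ mm/N.
P = 3.849 / 4.284×10⁻⁵ = 89850 N = 89.85 kN, compressive.
σ_{concrete} = P / A = 89850 / 2325 = 38.64 MPa.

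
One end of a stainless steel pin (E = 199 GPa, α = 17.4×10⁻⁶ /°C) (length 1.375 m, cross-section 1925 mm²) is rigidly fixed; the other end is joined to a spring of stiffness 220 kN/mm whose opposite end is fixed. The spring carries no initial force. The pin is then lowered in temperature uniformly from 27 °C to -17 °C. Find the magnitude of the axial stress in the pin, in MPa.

σ ≈ 67.2 MPa (tensile)

The unrestrained thermal change is αΔT L = 17.4×10⁻⁶ × 44 × 1375 = 1.053 mm.
With a force P in the spring, the elastic change of the pin is PL/(AE) and that of the spring is P/k; compatibility requires their sum to equal δ_free.
So P = δ_free / [L/(AE) + 1/k] = 1.053 / [ 1375/(1925×199×10³) + 1/(220×10³) ].
P = 1.053 / 8.135×10⁻⁶ = 129400 N.
σ = P/A = 129400/1925 = 67.22 MPa.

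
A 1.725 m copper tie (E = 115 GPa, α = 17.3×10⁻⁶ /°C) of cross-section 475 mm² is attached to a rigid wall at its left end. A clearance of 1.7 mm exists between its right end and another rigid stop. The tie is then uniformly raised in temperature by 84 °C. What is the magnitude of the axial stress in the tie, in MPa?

σ ≈ 53.8 MPa (compressive)

If the wall were absent the tie would grow by αΔT L = 17.3×10⁻⁶ × 84 × 1725 = 2.507 mm.
The gap closes (δ_free > 1.7 mm) and the wall then resists a further 2.507 − 1.7 = 0.8068 mm of expansion.
That suppressed elongation corresponds to σ = E·Δ/L = 115×10³ × 0.8068/1725 = 53.78 MPa.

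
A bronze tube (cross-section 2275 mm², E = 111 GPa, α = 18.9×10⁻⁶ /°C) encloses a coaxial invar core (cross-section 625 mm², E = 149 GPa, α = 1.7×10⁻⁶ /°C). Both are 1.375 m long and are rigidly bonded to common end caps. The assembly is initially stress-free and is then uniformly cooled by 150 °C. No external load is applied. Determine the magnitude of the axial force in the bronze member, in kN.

Both members must finish at the same length. With the larger α, the bronze tends to over-contract; the plates restrain it, putting the bronze in tension and the invar in compression. With no external load the two internal forces are equal and opposite, magnitude P.
Equating the net (thermal + elastic) strains gives |α₁ − α₂|·ΔT = P·[1/(A₁E₁) + 1/(A₂E₂)].
|α₁ − α₂|·ΔT = 17.2×10⁻⁶ × 150 = 0.00258.
1/(A₁E₁) + 1/(A₂E₂) = 1/(2275×111×10³) + 1/(625×149×10³) = 1.47×10⁻⁸ N⁻¹.
So P = 0.00258 / 1.47×10⁻⁸ = 175.5 kN.

P ≈ 176 kN (tensile in the bronze)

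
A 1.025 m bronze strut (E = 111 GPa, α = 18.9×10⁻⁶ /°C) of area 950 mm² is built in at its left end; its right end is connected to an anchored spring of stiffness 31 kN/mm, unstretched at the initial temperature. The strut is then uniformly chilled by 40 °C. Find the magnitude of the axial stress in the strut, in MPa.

Free thermal contraction: δ_free = αΔT L = 18.9×10⁻⁶ × 40 × 1025 = 0.7749 mm.
Let P be the tensile force in the spring. The strut extends elastically by PL/(AE) and the spring stretches by P/k; together these equal δ_free.
So P = δ_free / [L/(AE) + 1/k] = 0.7749 / [ 1025/(950×111×10³) + 1/(31×10³) ].
P = 0.7749 / 4.198×10⁻⁵ = 18460 N.
σ = P/A = 18460/950 = 19.43 MPa.

σ ≈ 19.4 MPa (tensile)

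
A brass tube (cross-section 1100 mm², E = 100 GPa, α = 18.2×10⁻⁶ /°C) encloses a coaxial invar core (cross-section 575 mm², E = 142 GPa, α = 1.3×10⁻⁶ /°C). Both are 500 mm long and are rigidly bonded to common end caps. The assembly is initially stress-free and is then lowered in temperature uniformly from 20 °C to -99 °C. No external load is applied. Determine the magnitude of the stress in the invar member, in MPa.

Equilibrium of a rigid end plate with no external load gives equal and opposite internal forces ±P in the two members. Since α_{brass} > α_{invar}, cooling drives the brass into tension and the invar into compression.
Compatibility of the two members (thermal + elastic change equal): (α₁ − α₂)ΔT = P·[1/(A₁E₁) + 1/(A₂E₂)].
|α₁ − α₂|·ΔT = 16.9×10⁻⁶ × 119 = 0.002011.
1/(A₁E₁) + 1/(A₂E₂) = 1/(1100×100×10³) + 1/(575×142×10³) = 2.134×10⁻⁸ N⁻¹.
P = 0.002011 / 2.134×10⁻⁸ = 94250 N = 94.25 kN.
σ_{invar} = P/A₂ = 94250/575 = 163.9 MPa, compressive.

σ ≈ 164 MPa (compressive)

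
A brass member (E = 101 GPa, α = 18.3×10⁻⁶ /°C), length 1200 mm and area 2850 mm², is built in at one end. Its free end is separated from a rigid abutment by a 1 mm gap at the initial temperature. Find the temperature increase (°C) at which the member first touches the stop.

ΔT ≈ 45.5 °C

The gap closes when αΔT L = 1 mm, since the member is still unstressed at that instant.
ΔT = 1 / (18.3×10⁻⁶ × 1200) = 45.54 °C.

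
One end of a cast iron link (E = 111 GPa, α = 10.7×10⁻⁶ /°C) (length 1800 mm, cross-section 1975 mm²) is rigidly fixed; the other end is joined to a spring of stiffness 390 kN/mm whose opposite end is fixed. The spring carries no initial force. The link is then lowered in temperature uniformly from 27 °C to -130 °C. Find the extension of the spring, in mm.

δ ≈ 0.72 mm

If the spring were absent the link would shorten by αΔT L = 10.7×10⁻⁶ × 157 × 1800 = 3.024 mm.
Let P be the tensile force in the spring. The link extends elastically by PL/(AE) and the spring stretches by P/k; together these equal δ_free.
So P = δ_free / [L/(AE) + 1/k] = 3.024 / [ 1800/(1975×111×10³) + 1/(390×10³) ].
P = 3.024 / 1.077×10⁻⁵ = 280600 N.
Spring extension = P/k = 280600/(390×10³) = 0.7196 mm.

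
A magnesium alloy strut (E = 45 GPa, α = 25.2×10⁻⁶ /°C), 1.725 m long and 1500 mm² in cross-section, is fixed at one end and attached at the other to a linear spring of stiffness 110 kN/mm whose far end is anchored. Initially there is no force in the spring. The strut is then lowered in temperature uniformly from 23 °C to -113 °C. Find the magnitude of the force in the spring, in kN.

The unrestrained thermal change is αΔT L = 25.2×10⁻⁶ × 136 × 1725 = 5.912 mm.
With a force P in the spring, the elastic change of the strut is PL/(AE) and that of the spring is P/k; compatibility requires their sum to equal δ_free.
So P = δ_free / [L/(AE) + 1/k] = 5.912 / [ 1725/(1500×45×10³) + 1/(110×10³) ].
P = 5.912 / 3.465×10⁻⁵ = 170600 N.

P ≈ 171 kN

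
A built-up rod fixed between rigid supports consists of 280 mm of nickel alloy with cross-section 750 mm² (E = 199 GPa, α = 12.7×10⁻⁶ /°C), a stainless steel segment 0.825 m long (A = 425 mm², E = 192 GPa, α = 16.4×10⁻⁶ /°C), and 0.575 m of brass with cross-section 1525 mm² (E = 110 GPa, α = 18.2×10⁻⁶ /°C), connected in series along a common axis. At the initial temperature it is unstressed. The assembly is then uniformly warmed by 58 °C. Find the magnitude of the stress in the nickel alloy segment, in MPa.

If the supports were absent, the total length change would be Σ αᵢΔT Lᵢ = 12.7×10⁻⁶×58×280 + 16.4×10⁻⁶×58×825 + 18.2×10⁻⁶×58×575 = 1.598 mm.
Since the ends are fixed, an axial force P builds up, equal in every segment, with P · Σ Lᵢ/(AᵢEᵢ) = δ_free.
Σ Lᵢ/(AᵢEᵢ) = 280/(750×199×10³) + 825/(425×192×10³) + 575/(1525×110×10³) = 1.541×10⁻⁵ mm/N.
Hence P = δ_free / Σ(L/AE) = 1.598/1.541×10⁻⁵ = 103.7 kN (compressive).
σ_{nickel alloy} = P / A = 103700 / 750 = 138.2 MPa.

σ ≈ 138 MPa (compressive)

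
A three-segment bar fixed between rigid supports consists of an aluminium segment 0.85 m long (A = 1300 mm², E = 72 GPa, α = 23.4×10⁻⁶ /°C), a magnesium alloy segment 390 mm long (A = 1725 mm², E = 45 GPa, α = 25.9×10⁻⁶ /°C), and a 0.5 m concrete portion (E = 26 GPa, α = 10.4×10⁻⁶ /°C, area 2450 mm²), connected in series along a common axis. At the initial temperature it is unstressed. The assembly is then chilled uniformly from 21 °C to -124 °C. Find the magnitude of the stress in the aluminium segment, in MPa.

σ ≈ 179 MPa (tensile)

Free thermal contraction of the whole bar: Σ αᵢΔT Lᵢ = 23.4×10⁻⁶×145×850 + 25.9×10⁻⁶×145×390 + 10.4×10⁻⁶×145×500 = 5.103 mm.
The walls prevent any net length change, so an axial force P (same in every segment) develops. Compatibility: P · Σ Lᵢ/(AᵢEᵢ) = δ_free.
The series flexibility is Σ Lᵢ/(AᵢEᵢ) = 850/(1300×72×10³) + 390/(1725×45×10³) + 500/(2450×26×10³) = 2.195×10⁻⁵ mm/N.
P = 5.103 / 2.195×10⁻⁵ = 232400 N = 232.4 kN, tensile.
σ_{aluminium} = P / A = 232400 / 1300 = 178.8 MPa.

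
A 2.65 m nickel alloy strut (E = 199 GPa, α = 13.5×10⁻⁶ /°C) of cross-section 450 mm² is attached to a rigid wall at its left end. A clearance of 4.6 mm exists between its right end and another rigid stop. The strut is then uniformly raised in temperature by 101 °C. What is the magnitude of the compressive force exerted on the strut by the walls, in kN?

If the wall were absent the strut would grow by αΔT L = 13.5×10⁻⁶ × 101 × 2650 = 3.613 mm.
This is smaller than the 4.6 mm clearance, so the strut expands freely without reaching the stop — the stress is zero.

P ≈ 0 kN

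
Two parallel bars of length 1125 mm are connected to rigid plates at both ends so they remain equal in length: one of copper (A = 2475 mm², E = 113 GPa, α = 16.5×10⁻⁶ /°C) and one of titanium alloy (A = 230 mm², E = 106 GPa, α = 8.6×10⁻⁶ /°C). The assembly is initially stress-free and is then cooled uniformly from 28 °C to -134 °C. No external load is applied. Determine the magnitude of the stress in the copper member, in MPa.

The copper has the larger α, so on cooling it would change length more than the titanium alloy if both were free. The rigid plates force a common final length, so the copper is put into tension and the titanium alloy into compression, with equal and opposite forces P (no external load).
Compatibility of the two members (thermal + elastic change equal): (α₁ − α₂)ΔT = P·[1/(A₁E₁) + 1/(A₂E₂)].
|α₁ − α₂|·ΔT = 7.9×10⁻⁶ × 162 = 0.00128.
1/(A₁E₁) + 1/(A₂E₂) = 1/(2475×113×10³) + 1/(230×106×10³) = 4.459×10⁻⁸ N⁻¹.
P = 0.00128 / 4.459×10⁻⁸ = 28700 N = 28.7 kN.
σ_{copper} = P/A₁ = 28700/2475 = 11.6 MPa, tensile.

σ ≈ 11.6 MPa (tensile)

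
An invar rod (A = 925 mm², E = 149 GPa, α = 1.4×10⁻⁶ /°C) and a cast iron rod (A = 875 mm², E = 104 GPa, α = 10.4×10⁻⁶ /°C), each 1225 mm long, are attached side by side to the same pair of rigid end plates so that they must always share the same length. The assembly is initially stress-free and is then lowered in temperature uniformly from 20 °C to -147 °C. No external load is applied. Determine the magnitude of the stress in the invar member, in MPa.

Both members must finish at the same length. With the larger α, the cast iron tends to over-contract; the plates restrain it, putting the cast iron in tension and the invar in compression. With no external load the two internal forces are equal and opposite, magnitude P.
Equating the net (thermal + elastic) strains gives |α₁ − α₂|·ΔT = P·[1/(A₁E₁) + 1/(A₂E₂)].
|α₁ − α₂|·ΔT = 9×10⁻⁶ × 167 = 0.001503.
1/(A₁E₁) + 1/(A₂E₂) = 1/(925×149×10³) + 1/(875×104×10³) = 1.824×10⁻⁸ N⁻¹.
So P = 0.001503 / 1.824×10⁻⁸ = 82.38 kN.
σ_{invar} = P/A₁ = 82380/925 = 89.06 MPa, compressive.

σ ≈ 89.1 MPa (compressive)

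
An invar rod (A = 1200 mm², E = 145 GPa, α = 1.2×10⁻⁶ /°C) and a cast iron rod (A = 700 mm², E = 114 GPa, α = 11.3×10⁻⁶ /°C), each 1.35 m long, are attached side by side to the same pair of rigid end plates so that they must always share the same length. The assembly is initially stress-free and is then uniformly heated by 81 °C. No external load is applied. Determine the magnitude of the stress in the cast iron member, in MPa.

σ ≈ 63.9 MPa (compressive)

Both members must finish at the same length. With the larger α, the cast iron tends to over-expand; the plates restrain it, putting the cast iron in compression and the invar in tension. With no external load the two internal forces are equal and opposite, magnitude P.
Compatibility of the two members (thermal + elastic change equal): (α₁ − α₂)ΔT = P·[1/(A₁E₁) + 1/(A₂E₂)].
|α₁ − α₂|·ΔT = 10.1×10⁻⁶ × 81 = 0.0008181.
1/(A₁E₁) + 1/(A₂E₂) = 1/(1200×145×10³) + 1/(700×114×10³) = 1.828×10⁻⁸ N⁻¹.
P = 0.0008181 / 1.828×10⁻⁸ = 44760 N = 44.76 kN.
σ_{cast iron} = P/A₂ = 44760/700 = 63.94 MPa, compressive.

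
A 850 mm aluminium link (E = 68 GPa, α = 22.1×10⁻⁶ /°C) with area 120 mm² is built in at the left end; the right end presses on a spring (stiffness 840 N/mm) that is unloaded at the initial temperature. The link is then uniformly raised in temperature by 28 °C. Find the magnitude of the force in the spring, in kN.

Free thermal expansion: δ_free = αΔT L = 22.1×10⁻⁶ × 28 × 850 = 0.526 mm.
With a force P in the spring, the elastic change of the link is PL/(AE) and that of the spring is P/k; compatibility requires their sum to equal δ_free.
So P = δ_free / [L/(AE) + 1/k] = 0.526 / [ 850/(120×68×10³) + 1/(840) ].
P = 0.526 / 0.001295 = 406.3 N.

P ≈ 0.406 kN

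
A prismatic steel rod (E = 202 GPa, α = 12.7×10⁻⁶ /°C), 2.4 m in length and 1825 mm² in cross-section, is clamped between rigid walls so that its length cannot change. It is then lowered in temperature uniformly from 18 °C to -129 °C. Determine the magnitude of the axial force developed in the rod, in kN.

P ≈ 688 kN (tensile)

Full restraint means ε = 0, so the stress is σ = EαΔT = 202×10³ × 12.7×10⁻⁶ × 147 = 377.1 MPa.
Then P = σA = 377.1 × 1825 mm² = 688.2 kN, tensile.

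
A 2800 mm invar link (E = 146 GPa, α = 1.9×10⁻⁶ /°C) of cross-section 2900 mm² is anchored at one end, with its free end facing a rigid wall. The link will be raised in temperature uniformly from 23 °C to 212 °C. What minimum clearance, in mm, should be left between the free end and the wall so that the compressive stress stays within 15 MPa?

g ≈ 0.718 mm

Free expansion if unrestrained: δ_free = αΔT L = 1.9×10⁻⁶ × 189 × 2800 = 1.005 mm.
A stress of 15 MPa corresponds to the wall pushing the link back by σL/E = 15×2800/(146×10³) = 0.2877 mm.
So the gap has to take up the difference, g_min = δ_free − σL/E = 1.005 − 0.2877 = 0.7178 mm.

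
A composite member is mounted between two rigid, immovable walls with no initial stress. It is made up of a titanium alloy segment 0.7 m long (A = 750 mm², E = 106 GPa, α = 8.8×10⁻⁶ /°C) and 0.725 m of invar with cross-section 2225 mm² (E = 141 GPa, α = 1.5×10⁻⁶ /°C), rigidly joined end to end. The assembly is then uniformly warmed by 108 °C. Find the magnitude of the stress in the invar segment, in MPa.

σ ≈ 31.6 MPa (compressive)

If the supports were absent, the total length change would be Σ αᵢΔT Lᵢ = 8.8×10⁻⁶×108×700 + 1.5×10⁻⁶×108×725 = 0.7827 mm.
Since the ends are fixed, an axial force P builds up, equal in every segment, with P · Σ Lᵢ/(AᵢEᵢ) = δ_free.
The series flexibility is Σ Lᵢ/(AᵢEᵢ) = 700/(750×106×10³) + 725/(2225×141×10³) = 1.112×10⁻⁵ mm/N.
So P = 0.7827 / 1.112×10⁻⁵ = 70.41 kN, compressive.
σ_{invar} = P / A = 70410 / 2225 = 31.65 MPa.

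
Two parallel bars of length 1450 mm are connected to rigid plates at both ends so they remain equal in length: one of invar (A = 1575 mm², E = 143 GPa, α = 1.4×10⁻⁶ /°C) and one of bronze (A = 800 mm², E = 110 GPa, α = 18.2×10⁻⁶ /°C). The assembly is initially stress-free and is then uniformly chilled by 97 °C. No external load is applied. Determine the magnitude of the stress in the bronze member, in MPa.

The bronze has the larger α, so on cooling it would change length more than the invar if both were free. The rigid plates force a common final length, so the bronze is put into tension and the invar into compression, with equal and opposite forces P (no external load).
Setting the final lengths equal and cancelling L: (α₁ − α₂)ΔT = P/(A₁E₁) + P/(A₂E₂).
|α₁ − α₂|·ΔT = 16.8×10⁻⁶ × 97 = 0.00163.
1/(A₁E₁) + 1/(A₂E₂) = 1/(1575×143×10³) + 1/(800×110×10³) = 1.58×10⁻⁸ N⁻¹.
P = 0.00163 / 1.58×10⁻⁸ = 103100 N = 103.1 kN.
σ_{bronze} = P/A₂ = 103100/800 = 128.9 MPa, tensile.

σ ≈ 129 MPa (tensile)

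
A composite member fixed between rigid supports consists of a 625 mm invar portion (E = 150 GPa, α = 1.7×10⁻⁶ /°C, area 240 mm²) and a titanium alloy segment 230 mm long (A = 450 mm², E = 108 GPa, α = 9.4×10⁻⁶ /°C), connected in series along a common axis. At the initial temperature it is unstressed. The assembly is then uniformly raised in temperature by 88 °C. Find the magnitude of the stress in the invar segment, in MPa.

σ ≈ 53.5 MPa (compressive)

With the walls removed the bar would change length by δ_free = Σ αᵢΔT Lᵢ = 1.7×10⁻⁶×88×625 + 9.4×10⁻⁶×88×230 = 0.2838 mm.
The walls prevent any net length change, so an axial force P (same in every segment) develops. Compatibility: P · Σ Lᵢ/(AᵢEᵢ) = δ_free.
The series flexibility is Σ Lᵢ/(AᵢEᵢ) = 625/(240×150×10³) + 230/(450×108×10³) = 2.209×10⁻⁵ mm/N.
P = 0.2838 / 2.209×10⁻⁵ = 12840 N = 12.84 kN, compressive.
σ_{invar} = P / A = 12840 / 240 = 53.51 MPa.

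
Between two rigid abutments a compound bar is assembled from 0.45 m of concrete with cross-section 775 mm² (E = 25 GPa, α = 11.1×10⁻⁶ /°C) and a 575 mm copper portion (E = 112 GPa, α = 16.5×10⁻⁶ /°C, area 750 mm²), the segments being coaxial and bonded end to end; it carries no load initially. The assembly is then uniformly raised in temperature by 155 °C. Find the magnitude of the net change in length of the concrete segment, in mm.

|ΔL| ≈ 0.96 mm

If the supports were absent, the total length change would be Σ αᵢΔT Lᵢ = 11.1×10⁻⁶×155×450 + 16.5×10⁻⁶×155×575 = 2.245 mm.
The walls prevent any net length change, so an axial force P (same in every segment) develops. Compatibility: P · Σ Lᵢ/(AᵢEᵢ) = δ_free.
The series flexibility is Σ Lᵢ/(AᵢEᵢ) = 450/(775×25×10³) + 575/(750×112×10³) = 3.007×10⁻⁵ mm/N.
So P = 2.245 / 3.007×10⁻⁵ = 74.65 kN, compressive.
For the concrete segment, free thermal change = 11.1×10⁻⁶×155×450 = 0.7742 mm and elastic change from P = 74650×450/(775×25×10³) = 1.734 mm; these oppose, so the net change is 0.96 mm (segment shortens).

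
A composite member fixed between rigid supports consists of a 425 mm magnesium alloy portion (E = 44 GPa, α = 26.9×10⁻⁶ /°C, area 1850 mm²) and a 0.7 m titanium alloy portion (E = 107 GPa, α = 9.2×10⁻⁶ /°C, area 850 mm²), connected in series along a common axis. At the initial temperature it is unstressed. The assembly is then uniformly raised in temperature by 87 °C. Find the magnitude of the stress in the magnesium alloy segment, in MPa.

σ ≈ 65.1 MPa (compressive)

If the supports were absent, the total length change would be Σ αᵢΔT Lᵢ = 26.9×10⁻⁶×87×425 + 9.2×10⁻⁶×87×700 = 1.555 mm.
The rigid supports impose zero overall length change; the single axial force P common to all segments must satisfy P Σ Lᵢ/(AᵢEᵢ) = δ_free.
The series flexibility is Σ Lᵢ/(AᵢEᵢ) = 425/(1850×44×10³) + 700/(850×107×10³) = 1.292×10⁻⁵ mm/N.
So P = 1.555 / 1.292×10⁻⁵ = 120.4 kN, compressive.
σ_{magnesium alloy} = P / A = 120400 / 1850 = 65.07 MPa.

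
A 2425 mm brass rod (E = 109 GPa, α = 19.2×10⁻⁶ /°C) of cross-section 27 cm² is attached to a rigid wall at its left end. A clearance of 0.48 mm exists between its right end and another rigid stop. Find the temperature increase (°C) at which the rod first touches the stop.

Contact occurs when the free expansion equals the gap: αΔT L = 0.48 mm.
ΔT = 0.48 / (19.2×10⁻⁶ × 2425) = 10.31 °C.

ΔT ≈ 10.3 °C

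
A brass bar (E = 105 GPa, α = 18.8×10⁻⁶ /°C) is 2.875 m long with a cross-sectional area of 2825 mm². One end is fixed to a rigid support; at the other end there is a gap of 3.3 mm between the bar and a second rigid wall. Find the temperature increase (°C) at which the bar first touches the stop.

ΔT ≈ 61.1 °C

The gap closes when αΔT L = 3.3 mm, since the bar is still unstressed at that instant.
ΔT = 3.3 / (18.8×10⁻⁶ × 2875) = 61.05 °C.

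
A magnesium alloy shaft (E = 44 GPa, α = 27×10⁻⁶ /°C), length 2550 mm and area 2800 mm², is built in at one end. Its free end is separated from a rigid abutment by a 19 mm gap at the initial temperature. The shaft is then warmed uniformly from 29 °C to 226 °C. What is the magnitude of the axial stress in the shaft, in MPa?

If the wall were absent the shaft would grow by αΔT L = 27×10⁻⁶ × 197 × 2550 = 13.56 mm.
Since δ_free = 13.6 mm is less than the 19 mm gap, the shaft never touches the wall. No axial force develops.

σ ≈ 0 MPa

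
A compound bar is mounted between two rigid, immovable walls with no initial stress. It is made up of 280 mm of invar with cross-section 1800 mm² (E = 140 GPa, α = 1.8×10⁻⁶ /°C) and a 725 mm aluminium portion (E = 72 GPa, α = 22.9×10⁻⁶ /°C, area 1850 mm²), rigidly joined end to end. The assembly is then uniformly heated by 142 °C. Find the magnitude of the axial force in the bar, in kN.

P ≈ 371 kN (compressive)

Free thermal expansion of the whole bar: Σ αᵢΔT Lᵢ = 1.8×10⁻⁶×142×280 + 22.9×10⁻⁶×142×725 = 2.429 mm.
Since the ends are fixed, an axial force P builds up, equal in every segment, with P · Σ Lᵢ/(AᵢEᵢ) = δ_free.
Σ Lᵢ/(AᵢEᵢ) = 280/(1800×140×10³) + 725/(1850×72×10³) = 6.554×10⁻⁶ mm/N.
P = 2.429 / 6.554×10⁻⁶ = 370600 N = 370.6 kN, compressive.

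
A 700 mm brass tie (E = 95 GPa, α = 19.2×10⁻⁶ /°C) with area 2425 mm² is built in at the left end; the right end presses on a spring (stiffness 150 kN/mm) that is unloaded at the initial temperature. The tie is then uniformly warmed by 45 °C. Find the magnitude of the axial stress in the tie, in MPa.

σ ≈ 25.7 MPa (compressive)

The unrestrained thermal change is αΔT L = 19.2×10⁻⁶ × 45 × 700 = 0.6048 mm.
With a force P in the spring, the elastic change of the tie is PL/(AE) and that of the spring is P/k; compatibility requires their sum to equal δ_free.
P [ L/(AE) + 1/k ] = δ_free → P [ 700/(2425×95×10³) + 1/(150×10³) ] = 0.6048.
P = 0.6048 / 9.705×10⁻⁶ = 62320 N.
σ = P/A = 62320/2425 = 25.7 MPa.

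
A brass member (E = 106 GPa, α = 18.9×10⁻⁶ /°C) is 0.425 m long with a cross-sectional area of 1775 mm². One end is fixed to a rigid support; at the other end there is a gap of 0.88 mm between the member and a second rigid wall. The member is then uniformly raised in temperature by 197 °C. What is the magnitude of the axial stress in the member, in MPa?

σ ≈ 175 MPa (compressive)

Free thermal elongation = αΔT L = 18.9×10⁻⁶ × 197 × 425 = 1.582 mm.
This exceeds the 0.88 mm gap, so the wall pushes back. The portion of expansion that must be recovered elastically is δ_free − gap = 1.582 − 0.88 = 0.7024 mm.
So σ = E(δ_free − g)/L = 106×10³ × 0.7024/425 = 175.2 MPa.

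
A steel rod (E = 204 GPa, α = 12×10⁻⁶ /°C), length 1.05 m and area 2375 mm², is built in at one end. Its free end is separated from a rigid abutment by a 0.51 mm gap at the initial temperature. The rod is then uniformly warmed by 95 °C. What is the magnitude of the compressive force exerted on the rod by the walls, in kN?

P ≈ 317 kN

If the wall were absent the rod would grow by αΔT L = 12×10⁻⁶ × 95 × 1050 = 1.197 mm.
After closing the 0.51 mm clearance, 1.197 − 0.51 = 0.687 mm of expansion remains to be suppressed by the wall.
Compatibility: PL/(AE) = 0.687 mm, so σ = P/A = E × (0.687/1050) = 133.5 MPa.
P = σA = 133.5 × 2375 = 317 kN.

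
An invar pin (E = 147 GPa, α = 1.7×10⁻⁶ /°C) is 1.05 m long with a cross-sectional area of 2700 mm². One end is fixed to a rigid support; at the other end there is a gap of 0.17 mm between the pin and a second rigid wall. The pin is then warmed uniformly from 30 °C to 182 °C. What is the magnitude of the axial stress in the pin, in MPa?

If the wall were absent the pin would grow by αΔT L = 1.7×10⁻⁶ × 152 × 1050 = 0.2713 mm.
This exceeds the 0.17 mm gap, so the wall pushes back. The portion of expansion that must be recovered elastically is δ_free − gap = 0.2713 − 0.17 = 0.1013 mm.
Compatibility: PL/(AE) = 0.1013 mm, so σ = P/A = E × (0.1013/1050) = 14.18 MPa.

σ ≈ 14.2 MPa (compressive)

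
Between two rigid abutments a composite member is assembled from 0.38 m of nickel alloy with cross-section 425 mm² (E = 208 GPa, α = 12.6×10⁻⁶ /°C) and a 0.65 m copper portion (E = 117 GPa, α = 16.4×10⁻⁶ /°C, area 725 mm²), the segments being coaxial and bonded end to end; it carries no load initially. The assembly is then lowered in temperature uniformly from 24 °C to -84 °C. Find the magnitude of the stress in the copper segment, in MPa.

σ ≈ 192 MPa (tensile)

With the walls removed the bar would change length by δ_free = Σ αᵢΔT Lᵢ = 12.6×10⁻⁶×108×380 + 16.4×10⁻⁶×108×650 = 1.668 mm.
Since the ends are fixed, an axial force P builds up, equal in every segment, with P · Σ Lᵢ/(AᵢEᵢ) = δ_free.
The series flexibility is Σ Lᵢ/(AᵢEᵢ) = 380/(425×208×10³) + 650/(725×117×10³) = 1.196×10⁻⁵ mm/N.
Hence P = δ_free / Σ(L/AE) = 1.668/1.196×10⁻⁵ = 139.5 kN (tensile).
σ_{copper} = P / A = 139500 / 725 = 192.4 MPa.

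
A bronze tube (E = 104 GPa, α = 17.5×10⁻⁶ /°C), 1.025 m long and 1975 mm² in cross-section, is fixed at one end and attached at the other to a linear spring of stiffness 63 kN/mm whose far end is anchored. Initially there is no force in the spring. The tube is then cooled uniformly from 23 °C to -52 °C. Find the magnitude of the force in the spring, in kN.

Free thermal contraction: δ_free = αΔT L = 17.5×10⁻⁶ × 75 × 1025 = 1.345 mm.
Let P be the tensile force in the spring. The tube extends elastically by PL/(AE) and the spring stretches by P/k; together these equal δ_free.
P [ L/(AE) + 1/k ] = δ_free → P [ 1025/(1975×104×10³) + 1/(63×10³) ] = 1.345.
P = 1.345 / 2.086×10⁻⁵ = 64480 N.

P ≈ 64.5 kN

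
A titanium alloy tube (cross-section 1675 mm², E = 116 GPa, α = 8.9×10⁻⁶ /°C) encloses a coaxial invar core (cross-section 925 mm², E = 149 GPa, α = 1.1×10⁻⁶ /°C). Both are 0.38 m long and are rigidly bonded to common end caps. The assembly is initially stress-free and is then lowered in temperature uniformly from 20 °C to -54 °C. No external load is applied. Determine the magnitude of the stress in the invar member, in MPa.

σ ≈ 50.3 MPa (compressive)

The titanium alloy has the larger α, so on cooling it would change length more than the invar if both were free. The rigid plates force a common final length, so the titanium alloy is put into tension and the invar into compression, with equal and opposite forces P (no external load).
Compatibility of the two members (thermal + elastic change equal): (α₁ − α₂)ΔT = P·[1/(A₁E₁) + 1/(A₂E₂)].
|α₁ − α₂|·ΔT = 7.8×10⁻⁶ × 74 = 0.0005772.
1/(A₁E₁) + 1/(A₂E₂) = 1/(1675×116×10³) + 1/(925×149×10³) = 1.24×10⁻⁸ N⁻¹.
P = 0.0005772 / 1.24×10⁻⁸ = 46540 N = 46.54 kN.
σ_{invar} = P/A₂ = 46540/925 = 50.31 MPa, compressive.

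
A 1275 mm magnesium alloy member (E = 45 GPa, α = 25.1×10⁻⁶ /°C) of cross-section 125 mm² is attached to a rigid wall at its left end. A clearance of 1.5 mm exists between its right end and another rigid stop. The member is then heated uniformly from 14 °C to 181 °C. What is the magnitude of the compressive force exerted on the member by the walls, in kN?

P ≈ 17 kN

Free thermal elongation = αΔT L = 25.1×10⁻⁶ × 167 × 1275 = 5.344 mm.
This exceeds the 1.5 mm gap, so the wall pushes back. The portion of expansion that must be recovered elastically is δ_free − gap = 5.344 − 1.5 = 3.844 mm.
So σ = E(δ_free − g)/L = 45×10³ × 3.844/1275 = 135.7 MPa.
P = σA = 135.7 × 125 = 16.96 kN.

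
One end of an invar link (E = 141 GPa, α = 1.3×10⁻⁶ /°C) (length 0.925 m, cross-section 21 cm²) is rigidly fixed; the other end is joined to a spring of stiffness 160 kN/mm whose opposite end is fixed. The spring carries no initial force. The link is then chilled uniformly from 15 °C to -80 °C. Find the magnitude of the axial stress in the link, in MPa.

σ ≈ 5.8 MPa (tensile)

Free thermal contraction: δ_free = αΔT L = 1.3×10⁻⁶ × 95 × 925 = 0.1142 mm.
Let P be the tensile force in the spring. The link extends elastically by PL/(AE) and the spring stretches by P/k; together these equal δ_free.
So P = δ_free / [L/(AE) + 1/k] = 0.1142 / [ 925/(2100×141×10³) + 1/(160×10³) ].
P = 0.1142 / 9.374×10⁻⁶ = 12190 N.
σ = P/A = 12190/2100 = 5.803 MPa.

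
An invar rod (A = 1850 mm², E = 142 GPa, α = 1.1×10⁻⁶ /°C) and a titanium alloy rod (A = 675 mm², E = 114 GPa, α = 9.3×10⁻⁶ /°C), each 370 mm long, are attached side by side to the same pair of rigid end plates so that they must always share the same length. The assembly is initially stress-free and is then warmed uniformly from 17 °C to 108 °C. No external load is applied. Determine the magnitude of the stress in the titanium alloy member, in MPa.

σ ≈ 65.8 MPa (compressive)

Equilibrium of a rigid end plate with no external load gives equal and opposite internal forces ±P in the two members. Since α_{titanium alloy} > α_{invar}, heating drives the titanium alloy into compression and the invar into tension.
Equating the net (thermal + elastic) strains gives |α₁ − α₂|·ΔT = P·[1/(A₁E₁) + 1/(A₂E₂)].
|α₁ − α₂|·ΔT = 8.2×10⁻⁶ × 91 = 0.0007462.
1/(A₁E₁) + 1/(A₂E₂) = 1/(1850×142×10³) + 1/(675×114×10³) = 1.68×10⁻⁸ N⁻¹.
So P = 0.0007462 / 1.68×10⁻⁸ = 44.41 kN.
σ_{titanium alloy} = P/A₂ = 44410/675 = 65.79 MPa, compressive.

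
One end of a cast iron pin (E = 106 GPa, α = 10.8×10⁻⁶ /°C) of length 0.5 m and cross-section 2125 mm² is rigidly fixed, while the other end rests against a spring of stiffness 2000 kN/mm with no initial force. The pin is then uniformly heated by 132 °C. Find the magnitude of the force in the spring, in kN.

P ≈ 262 kN

If the spring were absent the pin would lengthen by αΔT L = 10.8×10⁻⁶ × 132 × 500 = 0.7128 mm.
With a force P in the spring, the elastic change of the pin is PL/(AE) and that of the spring is P/k; compatibility requires their sum to equal δ_free.
So P = δ_free / [L/(AE) + 1/k] = 0.7128 / [ 500/(2125×106×10³) + 1/(2000×10³) ].
P = 0.7128 / 2.72×10⁻⁶ = 262100 N.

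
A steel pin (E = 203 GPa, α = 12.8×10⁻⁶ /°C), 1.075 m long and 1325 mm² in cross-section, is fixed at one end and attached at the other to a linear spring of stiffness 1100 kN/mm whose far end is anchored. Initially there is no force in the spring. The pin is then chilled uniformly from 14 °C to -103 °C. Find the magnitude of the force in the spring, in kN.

The unrestrained thermal change is αΔT L = 12.8×10⁻⁶ × 117 × 1075 = 1.61 mm.
Let P be the tensile force in the spring. The pin extends elastically by PL/(AE) and the spring stretches by P/k; together these equal δ_free.
So P = δ_free / [L/(AE) + 1/k] = 1.61 / [ 1075/(1325×203×10³) + 1/(1100×10³) ].
P = 1.61 / 4.906×10⁻⁶ = 328200 N.

P ≈ 328 kN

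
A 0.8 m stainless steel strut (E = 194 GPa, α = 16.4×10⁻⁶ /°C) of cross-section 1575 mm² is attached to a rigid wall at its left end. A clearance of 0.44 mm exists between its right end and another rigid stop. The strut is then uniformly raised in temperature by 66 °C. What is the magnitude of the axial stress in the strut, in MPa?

Free thermal elongation = αΔT L = 16.4×10⁻⁶ × 66 × 800 = 0.8659 mm.
After closing the 0.44 mm clearance, 0.8659 − 0.44 = 0.4259 mm of expansion remains to be suppressed by the wall.
Compatibility: PL/(AE) = 0.4259 mm, so σ = P/A = E × (0.4259/800) = 103.3 MPa.

σ ≈ 103 MPa (compressive)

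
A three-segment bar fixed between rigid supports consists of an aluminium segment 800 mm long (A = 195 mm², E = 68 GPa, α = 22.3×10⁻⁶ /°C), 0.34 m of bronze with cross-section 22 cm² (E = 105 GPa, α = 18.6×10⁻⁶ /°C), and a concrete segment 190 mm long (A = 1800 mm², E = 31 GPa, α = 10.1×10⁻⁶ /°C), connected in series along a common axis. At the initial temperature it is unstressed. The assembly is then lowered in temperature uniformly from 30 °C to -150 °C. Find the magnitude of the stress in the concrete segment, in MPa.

σ ≈ 40 MPa (tensile)

Free thermal contraction of the whole bar: Σ αᵢΔT Lᵢ = 22.3×10⁻⁶×180×800 + 18.6×10⁻⁶×180×340 + 10.1×10⁻⁶×180×190 = 4.695 mm.
The walls prevent any net length change, so an axial force P (same in every segment) develops. Compatibility: P · Σ Lᵢ/(AᵢEᵢ) = δ_free.
The series flexibility is Σ Lᵢ/(AᵢEᵢ) = 800/(195×68×10³) + 340/(2200×105×10³) + 190/(1800×31×10³) = 6.521×10⁻⁵ mm/N.
P = 4.695 / 6.521×10⁻⁵ = 72000 N = 72 kN, tensile.
σ_{concrete} = P / A = 72000 / 1800 = 40 MPa.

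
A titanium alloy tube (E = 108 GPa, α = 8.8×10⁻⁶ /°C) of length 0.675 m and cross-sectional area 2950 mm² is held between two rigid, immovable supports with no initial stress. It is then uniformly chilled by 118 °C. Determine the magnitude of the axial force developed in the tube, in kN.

P ≈ 331 kN (tensile)

With zero net strain, σ = E·αΔT = 108 GPa × 8.8×10⁻⁶ × 118 = 112.1 MPa.
Axial force P = σA = 112.1 × 2950 = 330800 N = 330.8 kN, tensile.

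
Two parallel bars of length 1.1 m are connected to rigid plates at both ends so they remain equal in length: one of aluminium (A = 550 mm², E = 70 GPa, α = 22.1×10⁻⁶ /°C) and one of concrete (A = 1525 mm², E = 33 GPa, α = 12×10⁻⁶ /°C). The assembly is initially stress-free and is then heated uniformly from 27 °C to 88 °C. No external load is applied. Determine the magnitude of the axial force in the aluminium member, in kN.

The aluminium has the larger α, so on heating it would change length more than the concrete if both were free. The rigid plates force a common final length, so the aluminium is put into compression and the concrete into tension, with equal and opposite forces P (no external load).
Compatibility of the two members (thermal + elastic change equal): (α₁ − α₂)ΔT = P·[1/(A₁E₁) + 1/(A₂E₂)].
|α₁ − α₂|·ΔT = 10.1×10⁻⁶ × 61 = 0.0006161.
1/(A₁E₁) + 1/(A₂E₂) = 1/(550×70×10³) + 1/(1525×33×10³) = 4.584×10⁻⁸ N⁻¹.
P = 0.0006161 / 4.584×10⁻⁸ = 13440 N = 13.44 kN.

P ≈ 13.4 kN (compressive in the aluminium)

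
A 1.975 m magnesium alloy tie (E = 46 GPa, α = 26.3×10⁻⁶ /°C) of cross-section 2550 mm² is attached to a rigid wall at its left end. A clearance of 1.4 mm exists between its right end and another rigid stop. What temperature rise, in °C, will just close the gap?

ΔT ≈ 27 °C

The gap closes when αΔT L = 1.4 mm, since the tie is still unstressed at that instant.
ΔT = 1.4 / (26.3×10⁻⁶ × 1975) = 26.95 °C.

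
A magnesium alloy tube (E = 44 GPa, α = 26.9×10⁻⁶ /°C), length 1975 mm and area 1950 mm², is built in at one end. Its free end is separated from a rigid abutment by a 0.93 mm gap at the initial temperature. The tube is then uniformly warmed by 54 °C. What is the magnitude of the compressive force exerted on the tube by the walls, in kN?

If the wall were absent the tube would grow by αΔT L = 26.9×10⁻⁶ × 54 × 1975 = 2.869 mm.
After closing the 0.93 mm clearance, 2.869 − 0.93 = 1.939 mm of expansion remains to be suppressed by the wall.
Compatibility: PL/(AE) = 1.939 mm, so σ = P/A = E × (1.939/1975) = 43.2 MPa.
P = σA = 43.2 × 1950 = 84.23 kN.

P ≈ 84.2 kN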